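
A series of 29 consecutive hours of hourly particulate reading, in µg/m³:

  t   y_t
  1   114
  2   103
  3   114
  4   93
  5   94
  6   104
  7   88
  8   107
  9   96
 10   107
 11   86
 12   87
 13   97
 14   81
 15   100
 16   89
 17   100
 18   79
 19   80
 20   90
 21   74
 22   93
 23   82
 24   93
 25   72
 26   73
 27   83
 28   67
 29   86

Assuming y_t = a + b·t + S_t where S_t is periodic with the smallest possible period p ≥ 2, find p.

First differences y_{t+1} − y_t: -11, 11, -21, 1, 10, -16, 19, -11, 11, -21, 1, 10, -16, 19, -11, 11, …
The difference pattern repeats every 7 terms and not for any smaller step, so p = 7.

7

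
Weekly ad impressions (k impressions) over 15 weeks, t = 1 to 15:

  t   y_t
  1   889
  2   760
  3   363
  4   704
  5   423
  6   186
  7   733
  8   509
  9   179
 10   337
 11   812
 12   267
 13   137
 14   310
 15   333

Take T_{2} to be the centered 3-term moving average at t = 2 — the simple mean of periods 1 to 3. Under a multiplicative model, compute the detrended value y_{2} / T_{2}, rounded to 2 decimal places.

Trend T_2 = (889 + 760 + 363) / 3 = 2012/3 = 670.6667
Ratio to trend: 760 / 670.6667 = 1.13

1.13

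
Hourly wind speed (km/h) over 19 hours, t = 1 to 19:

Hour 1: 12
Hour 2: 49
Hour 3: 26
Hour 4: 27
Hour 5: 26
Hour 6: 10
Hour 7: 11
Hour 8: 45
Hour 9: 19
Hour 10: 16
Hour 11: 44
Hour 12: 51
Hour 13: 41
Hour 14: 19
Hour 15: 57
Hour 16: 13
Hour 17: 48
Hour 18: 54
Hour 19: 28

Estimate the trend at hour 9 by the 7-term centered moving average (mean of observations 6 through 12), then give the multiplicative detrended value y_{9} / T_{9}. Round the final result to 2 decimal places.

0.68

Trend T_9 = (10 + 11 + 45 + 19 + 16 + 44 + 51) / 7 = 196/7 = 28.0000
Ratio to trend: 19 / 28.0000 = 0.68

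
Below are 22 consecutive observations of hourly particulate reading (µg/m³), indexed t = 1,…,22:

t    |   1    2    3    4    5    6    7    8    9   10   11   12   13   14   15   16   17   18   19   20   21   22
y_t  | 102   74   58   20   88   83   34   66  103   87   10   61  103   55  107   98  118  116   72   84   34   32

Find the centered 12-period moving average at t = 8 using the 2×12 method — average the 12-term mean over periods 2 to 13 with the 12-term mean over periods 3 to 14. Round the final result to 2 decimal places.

Sum over 2–13: 74 + 58 + 20 + 88 + 83 + 34 + 66 + 103 + 87 + 10 + 61 + 103 = 787
Sum over 3–14: 58 + 20 + 88 + 83 + 34 + 66 + 103 + 87 + 10 + 61 + 103 + 55 = 768
CMA at t=8 = (787 + 768) / (2·12) = 1555 / 24 = 64.79

64.79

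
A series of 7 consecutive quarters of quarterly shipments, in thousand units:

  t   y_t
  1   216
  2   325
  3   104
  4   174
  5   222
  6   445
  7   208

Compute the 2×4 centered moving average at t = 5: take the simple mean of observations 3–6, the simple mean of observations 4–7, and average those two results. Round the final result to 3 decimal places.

Sum over 3–6: 104 + 174 + 222 + 445 = 945
Sum over 4–7: 174 + 222 + 445 + 208 = 1049
CMA at t=5 = (945 + 1049) / (2·4) = 1994 / 8 = 249.250

249.250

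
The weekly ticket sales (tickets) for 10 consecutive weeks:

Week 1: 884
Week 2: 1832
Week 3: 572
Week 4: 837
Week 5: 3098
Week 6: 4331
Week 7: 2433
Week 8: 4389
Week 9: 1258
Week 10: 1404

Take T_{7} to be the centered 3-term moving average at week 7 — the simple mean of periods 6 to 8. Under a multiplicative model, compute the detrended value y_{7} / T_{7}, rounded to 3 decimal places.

0.654

Trend T_7 = (4331 + 2433 + 4389) / 3 = 11153/3 = 3717.66667
Ratio to trend: 2433 / 3717.66667 = 0.654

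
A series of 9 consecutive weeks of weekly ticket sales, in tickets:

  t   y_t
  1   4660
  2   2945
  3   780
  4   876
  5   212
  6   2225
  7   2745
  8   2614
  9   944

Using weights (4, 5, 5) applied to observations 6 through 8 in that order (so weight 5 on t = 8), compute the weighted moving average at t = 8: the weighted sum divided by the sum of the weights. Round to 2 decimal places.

2549.64

Weighted sum: 4·2225 + 5·2745 + 5·2614 = 8900 + 13725 + 13070 = 35695
Weight total: 4 + 5 + 5 = 14
WMA = 35695 / 14 = 2549.64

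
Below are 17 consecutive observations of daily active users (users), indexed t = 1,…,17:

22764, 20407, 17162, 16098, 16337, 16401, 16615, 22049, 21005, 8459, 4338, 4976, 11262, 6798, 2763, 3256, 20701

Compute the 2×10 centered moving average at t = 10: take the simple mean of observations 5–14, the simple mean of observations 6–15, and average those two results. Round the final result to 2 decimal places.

12145.30

Sum over 5–14: 16337 + 16401 + 16615 + 22049 + 21005 + 8459 + 4338 + 4976 + 11262 + 6798 = 128240
Sum over 6–15: 16401 + 16615 + 22049 + 21005 + 8459 + 4338 + 4976 + 11262 + 6798 + 2763 = 114666
CMA at t=10 = (128240 + 114666) / (2·10) = 242906 / 20 = 12145.30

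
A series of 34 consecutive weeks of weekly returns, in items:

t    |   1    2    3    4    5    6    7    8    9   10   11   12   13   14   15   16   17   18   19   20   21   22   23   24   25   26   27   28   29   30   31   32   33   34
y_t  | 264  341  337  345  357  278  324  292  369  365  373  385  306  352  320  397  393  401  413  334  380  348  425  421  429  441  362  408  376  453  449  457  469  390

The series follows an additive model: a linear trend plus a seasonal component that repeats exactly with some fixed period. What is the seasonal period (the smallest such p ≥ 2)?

7

First differences y_{t+1} − y_t: 77, -4, 8, 12, -79, 46, -32, 77, -4, 8, 12, -79, 46, -32, 77, -4, …
The difference pattern repeats every 7 terms and not for any smaller step, so p = 7.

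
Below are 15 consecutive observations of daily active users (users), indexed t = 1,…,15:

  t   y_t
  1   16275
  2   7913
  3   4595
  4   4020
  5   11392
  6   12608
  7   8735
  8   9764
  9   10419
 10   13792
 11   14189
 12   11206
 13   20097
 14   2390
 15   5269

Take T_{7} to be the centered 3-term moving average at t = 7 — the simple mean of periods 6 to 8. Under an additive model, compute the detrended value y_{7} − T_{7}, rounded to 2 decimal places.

Trend T_7 = (12608 + 8735 + 9764) / 3 = 31107/3 = 10369.0000
Detrended value: 8735 − 10369.0000 = -1634.00

-1634.00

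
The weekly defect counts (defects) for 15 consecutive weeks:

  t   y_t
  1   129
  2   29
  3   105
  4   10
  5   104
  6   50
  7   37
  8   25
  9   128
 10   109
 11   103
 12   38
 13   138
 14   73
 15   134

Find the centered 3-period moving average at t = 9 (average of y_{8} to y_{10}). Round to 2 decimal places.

Sum of periods 8–10: 25 + 128 + 109 = 262
Divide by 3: 262 / 3 = 87.33

87.33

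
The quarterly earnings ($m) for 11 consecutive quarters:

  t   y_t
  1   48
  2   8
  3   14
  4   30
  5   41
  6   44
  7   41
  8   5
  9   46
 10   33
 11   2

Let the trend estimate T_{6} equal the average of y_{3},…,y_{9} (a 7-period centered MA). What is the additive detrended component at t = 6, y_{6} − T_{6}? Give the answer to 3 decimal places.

12.429

Trend T_6 = (14 + 30 + 41 + 44 + 41 + 5 + 46) / 7 = 221/7 = 31.57143
Detrended value: 44 − 31.57143 = 12.429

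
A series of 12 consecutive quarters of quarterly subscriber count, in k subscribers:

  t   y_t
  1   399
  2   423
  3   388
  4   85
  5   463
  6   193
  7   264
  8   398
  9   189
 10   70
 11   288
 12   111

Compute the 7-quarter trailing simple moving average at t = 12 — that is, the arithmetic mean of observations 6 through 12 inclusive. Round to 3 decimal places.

216.143

Sum of periods 6–12: 193 + 264 + 398 + 189 + 70 + 288 + 111 = 1513
Divide by 7: 1513 / 7 = 216.143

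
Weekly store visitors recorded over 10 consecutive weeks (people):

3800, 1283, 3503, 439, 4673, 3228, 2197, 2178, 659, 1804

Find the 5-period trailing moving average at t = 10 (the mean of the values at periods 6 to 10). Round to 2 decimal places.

2013.20

Sum of periods 6–10: 3228 + 2197 + 2178 + 659 + 1804 = 10066
Divide by 5: 10066 / 5 = 2013.20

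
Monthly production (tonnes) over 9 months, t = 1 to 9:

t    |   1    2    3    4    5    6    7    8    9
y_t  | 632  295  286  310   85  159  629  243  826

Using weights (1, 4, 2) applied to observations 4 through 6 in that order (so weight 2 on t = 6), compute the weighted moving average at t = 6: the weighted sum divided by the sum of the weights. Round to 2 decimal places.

Weighted sum: 1·310 + 4·85 + 2·159 = 310 + 340 + 318 = 968
Weight total: 1 + 4 + 2 = 7
WMA = 968 / 7 = 138.29

138.29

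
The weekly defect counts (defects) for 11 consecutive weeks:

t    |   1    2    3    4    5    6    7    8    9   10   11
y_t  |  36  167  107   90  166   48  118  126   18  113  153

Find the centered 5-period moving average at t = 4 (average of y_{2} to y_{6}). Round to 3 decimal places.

Sum of periods 2–6: 167 + 107 + 90 + 166 + 48 = 578
Divide by 5: 578 / 5 = 115.600

115.600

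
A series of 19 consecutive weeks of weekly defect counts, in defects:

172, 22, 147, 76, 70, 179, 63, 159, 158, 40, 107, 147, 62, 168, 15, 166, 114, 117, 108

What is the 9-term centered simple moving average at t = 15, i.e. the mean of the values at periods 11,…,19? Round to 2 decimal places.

Sum of periods 11–19: 107 + 147 + 62 + 168 + 15 + 166 + 114 + 117 + 108 = 1004
Divide by 9: 1004 / 9 = 111.56

111.56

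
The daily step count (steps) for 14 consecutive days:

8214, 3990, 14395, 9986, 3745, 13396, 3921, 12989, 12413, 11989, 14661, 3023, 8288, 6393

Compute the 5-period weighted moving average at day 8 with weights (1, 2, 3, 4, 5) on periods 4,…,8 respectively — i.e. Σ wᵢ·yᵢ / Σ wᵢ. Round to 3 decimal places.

9219.533

Weighted sum: 1·9986 + 2·3745 + 3·13396 + 4·3921 + 5·12989 = 9986 + 7490 + 40188 + 15684 + 64945 = 138293
Weight total: 1 + 2 + 3 + 4 + 5 = 15
WMA = 138293 / 15 = 9219.533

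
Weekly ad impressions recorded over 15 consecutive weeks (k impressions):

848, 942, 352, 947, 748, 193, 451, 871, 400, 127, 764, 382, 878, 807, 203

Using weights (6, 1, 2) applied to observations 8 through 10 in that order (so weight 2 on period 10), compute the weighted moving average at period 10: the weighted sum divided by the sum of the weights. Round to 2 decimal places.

Weighted sum: 6·871 + 1·400 + 2·127 = 5226 + 400 + 254 = 5880
Weight total: 6 + 1 + 2 = 9
WMA = 5880 / 9 = 653.33

653.33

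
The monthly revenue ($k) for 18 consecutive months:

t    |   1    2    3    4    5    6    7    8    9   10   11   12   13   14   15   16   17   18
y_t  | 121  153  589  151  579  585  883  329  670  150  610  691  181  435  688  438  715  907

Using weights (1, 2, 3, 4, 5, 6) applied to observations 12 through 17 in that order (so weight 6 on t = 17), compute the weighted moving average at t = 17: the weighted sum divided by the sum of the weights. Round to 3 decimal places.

551.905

Weighted sum: 1·691 + 2·181 + 3·435 + 4·688 + 5·438 + 6·715 = 691 + 362 + 1305 + 2752 + 2190 + 4290 = 11590
Weight total: 1 + 2 + 3 + 4 + 5 + 6 = 21
WMA = 11590 / 21 = 551.905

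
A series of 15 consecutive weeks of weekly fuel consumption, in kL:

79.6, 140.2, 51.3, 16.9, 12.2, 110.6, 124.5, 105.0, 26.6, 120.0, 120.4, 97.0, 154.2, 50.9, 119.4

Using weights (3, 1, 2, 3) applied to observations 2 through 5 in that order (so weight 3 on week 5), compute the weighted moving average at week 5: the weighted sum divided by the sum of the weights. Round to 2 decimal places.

60.26

Weighted sum: 3·140.2 + 1·51.3 + 2·16.9 + 3·12.2 = 420.6 + 51.3 + 33.8 + 36.6 = 542.3
Weight total: 3 + 1 + 2 + 3 = 9
WMA = 542.3 / 9 = 60.26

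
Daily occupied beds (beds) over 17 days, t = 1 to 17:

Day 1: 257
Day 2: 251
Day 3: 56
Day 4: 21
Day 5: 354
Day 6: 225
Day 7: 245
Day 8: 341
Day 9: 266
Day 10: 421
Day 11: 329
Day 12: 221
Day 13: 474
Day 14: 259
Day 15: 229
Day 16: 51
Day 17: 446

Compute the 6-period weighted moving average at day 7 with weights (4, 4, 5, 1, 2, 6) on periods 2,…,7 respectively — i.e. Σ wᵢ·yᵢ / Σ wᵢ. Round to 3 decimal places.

Weighted sum: 4·251 + 4·56 + 5·21 + 1·354 + 2·225 + 6·245 = 1004 + 224 + 105 + 354 + 450 + 1470 = 3607
Weight total: 4 + 4 + 5 + 1 + 2 + 6 = 22
WMA = 3607 / 22 = 163.955

163.955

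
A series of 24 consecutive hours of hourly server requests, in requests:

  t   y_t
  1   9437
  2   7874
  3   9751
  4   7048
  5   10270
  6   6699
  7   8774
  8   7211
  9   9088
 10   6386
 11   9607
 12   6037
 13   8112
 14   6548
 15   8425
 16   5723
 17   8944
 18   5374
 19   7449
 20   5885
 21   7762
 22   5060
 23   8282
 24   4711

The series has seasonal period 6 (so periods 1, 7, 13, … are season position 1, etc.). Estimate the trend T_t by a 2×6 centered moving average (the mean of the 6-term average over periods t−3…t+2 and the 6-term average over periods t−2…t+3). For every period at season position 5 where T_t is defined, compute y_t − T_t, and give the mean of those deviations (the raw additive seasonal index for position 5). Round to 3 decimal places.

1922.250

Season position 5 occurs at t = 5, 11, 17 (where T_t is defined).
t=5: T_5 = 8347.41667; y_5 − T_5 = 10270 − 8347.41667 = 1922.58333
t=11: T_11 = 7684.91667; y_11 − T_11 = 9607 − 7684.91667 = 1922.08333
t=17: T_17 = 7021.91667; y_17 − T_17 = 8944 − 7021.91667 = 1922.08333
Mean deviation: (1922.58333 + 1922.08333 + 1922.08333) / 3 = 1922.250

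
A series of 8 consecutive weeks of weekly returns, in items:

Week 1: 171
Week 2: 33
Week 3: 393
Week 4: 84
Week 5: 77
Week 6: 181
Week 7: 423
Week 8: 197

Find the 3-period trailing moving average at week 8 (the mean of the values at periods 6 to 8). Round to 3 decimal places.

267.000

Sum of periods 6–8: 181 + 423 + 197 = 801
Divide by 3: 801 / 3 = 267.000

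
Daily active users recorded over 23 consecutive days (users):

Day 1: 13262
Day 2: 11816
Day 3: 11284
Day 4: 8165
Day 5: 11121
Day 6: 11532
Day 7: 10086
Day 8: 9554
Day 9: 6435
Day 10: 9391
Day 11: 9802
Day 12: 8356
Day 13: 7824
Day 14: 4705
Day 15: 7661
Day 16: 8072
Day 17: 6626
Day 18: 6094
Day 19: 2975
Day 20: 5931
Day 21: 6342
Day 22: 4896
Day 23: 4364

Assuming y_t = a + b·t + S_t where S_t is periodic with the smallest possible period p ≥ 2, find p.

First differences y_{t+1} − y_t: -1446, -532, -3119, 2956, 411, -1446, -532, -3119, 2956, 411, -1446, -532, …
The difference pattern repeats every 5 terms and not for any smaller step, so p = 5.

5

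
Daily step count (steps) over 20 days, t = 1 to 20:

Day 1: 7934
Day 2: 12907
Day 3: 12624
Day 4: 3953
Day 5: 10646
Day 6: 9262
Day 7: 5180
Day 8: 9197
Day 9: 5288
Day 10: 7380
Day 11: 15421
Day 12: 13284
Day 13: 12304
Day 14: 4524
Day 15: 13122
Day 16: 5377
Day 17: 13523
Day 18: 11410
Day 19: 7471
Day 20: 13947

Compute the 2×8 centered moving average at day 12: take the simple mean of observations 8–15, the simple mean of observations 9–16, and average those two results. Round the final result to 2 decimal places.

Sum over 8–15: 9197 + 5288 + 7380 + 15421 + 13284 + 12304 + 4524 + 13122 = 80520
Sum over 9–16: 5288 + 7380 + 15421 + 13284 + 12304 + 4524 + 13122 + 5377 = 76700
CMA at t=12 = (80520 + 76700) / (2·8) = 157220 / 16 = 9826.25

9826.25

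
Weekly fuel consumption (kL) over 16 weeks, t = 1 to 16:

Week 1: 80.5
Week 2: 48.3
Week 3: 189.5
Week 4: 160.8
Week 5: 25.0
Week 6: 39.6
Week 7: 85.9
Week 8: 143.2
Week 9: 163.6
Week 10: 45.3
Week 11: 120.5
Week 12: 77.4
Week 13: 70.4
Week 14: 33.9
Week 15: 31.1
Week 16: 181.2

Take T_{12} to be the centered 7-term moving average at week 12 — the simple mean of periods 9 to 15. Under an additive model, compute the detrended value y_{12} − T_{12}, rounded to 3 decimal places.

-0.057

Trend T_12 = (163.6 + 45.3 + 120.5 + 77.4 + 70.4 + 33.9 + 31.1) / 7 = 542.2/7 = 77.45714
Detrended value: 77.4 − 77.45714 = -0.057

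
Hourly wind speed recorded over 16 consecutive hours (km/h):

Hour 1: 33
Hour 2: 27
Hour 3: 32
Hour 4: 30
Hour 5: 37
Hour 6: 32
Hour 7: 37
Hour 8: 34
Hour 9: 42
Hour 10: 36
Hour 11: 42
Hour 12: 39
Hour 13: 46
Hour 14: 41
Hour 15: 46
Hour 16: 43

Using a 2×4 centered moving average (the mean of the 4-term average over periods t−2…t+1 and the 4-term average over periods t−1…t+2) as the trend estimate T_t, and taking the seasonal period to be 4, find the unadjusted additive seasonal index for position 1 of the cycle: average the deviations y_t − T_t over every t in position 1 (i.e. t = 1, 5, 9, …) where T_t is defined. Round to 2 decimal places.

3.75

Season position 1 occurs at t = 5, 9, 13 (where T_t is defined).
t=5: T_5 = 33.3750; y_5 − T_5 = 37 − 33.3750 = 3.6250
t=9: T_9 = 37.8750; y_9 − T_9 = 42 − 37.8750 = 4.1250
t=13: T_13 = 42.5000; y_13 − T_13 = 46 − 42.5000 = 3.5000
Mean deviation: (3.6250 + 4.1250 + 3.5000) / 3 = 3.75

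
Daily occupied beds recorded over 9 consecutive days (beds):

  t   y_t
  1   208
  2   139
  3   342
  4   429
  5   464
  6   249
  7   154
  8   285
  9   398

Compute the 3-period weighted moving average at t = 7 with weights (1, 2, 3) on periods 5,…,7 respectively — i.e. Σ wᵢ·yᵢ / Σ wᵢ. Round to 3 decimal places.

237.333

Weighted sum: 1·464 + 2·249 + 3·154 = 464 + 498 + 462 = 1424
Weight total: 1 + 2 + 3 = 6
WMA = 1424 / 6 = 237.333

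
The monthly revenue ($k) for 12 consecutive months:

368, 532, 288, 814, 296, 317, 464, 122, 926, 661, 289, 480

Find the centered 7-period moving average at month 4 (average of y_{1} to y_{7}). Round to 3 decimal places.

Sum of periods 1–7: 368 + 532 + 288 + 814 + 296 + 317 + 464 = 3079
Divide by 7: 3079 / 7 = 439.857

439.857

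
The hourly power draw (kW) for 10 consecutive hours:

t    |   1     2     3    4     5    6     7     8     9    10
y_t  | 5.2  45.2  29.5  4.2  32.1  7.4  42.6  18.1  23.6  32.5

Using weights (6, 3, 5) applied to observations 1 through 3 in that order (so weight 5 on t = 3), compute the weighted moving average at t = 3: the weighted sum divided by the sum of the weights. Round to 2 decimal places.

22.45

Weighted sum: 6·5.2 + 3·45.2 + 5·29.5 = 31.2 + 135.6 + 147.5 = 314.3
Weight total: 6 + 3 + 5 = 14
WMA = 314.3 / 14 = 22.45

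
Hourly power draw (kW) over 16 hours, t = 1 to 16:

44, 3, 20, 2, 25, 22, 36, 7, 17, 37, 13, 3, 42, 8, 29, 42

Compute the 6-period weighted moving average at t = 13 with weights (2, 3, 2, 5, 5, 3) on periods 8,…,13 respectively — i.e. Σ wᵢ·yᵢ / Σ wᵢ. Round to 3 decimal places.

Weighted sum: 2·7 + 3·17 + 2·37 + 5·13 + 5·3 + 3·42 = 14 + 51 + 74 + 65 + 15 + 126 = 345
Weight total: 2 + 3 + 2 + 5 + 5 + 3 = 20
WMA = 345 / 20 = 17.250

17.250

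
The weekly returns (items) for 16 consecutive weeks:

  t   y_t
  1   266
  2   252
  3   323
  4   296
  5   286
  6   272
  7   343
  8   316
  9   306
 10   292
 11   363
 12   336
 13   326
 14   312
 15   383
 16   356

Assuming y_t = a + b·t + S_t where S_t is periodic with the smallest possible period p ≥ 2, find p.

First differences y_{t+1} − y_t: -14, 71, -27, -10, -14, 71, -27, -10, -14, 71, …
The difference pattern repeats every 4 terms and not for any smaller step, so p = 4.

4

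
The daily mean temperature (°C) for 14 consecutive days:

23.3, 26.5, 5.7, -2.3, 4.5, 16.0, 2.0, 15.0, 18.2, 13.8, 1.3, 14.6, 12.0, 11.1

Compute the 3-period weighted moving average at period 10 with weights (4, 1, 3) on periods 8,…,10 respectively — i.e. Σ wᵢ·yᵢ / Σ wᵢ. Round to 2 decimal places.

Weighted sum: 4·15.0 + 1·18.2 + 3·13.8 = 60.0 + 18.2 + 41.4 = 119.6
Weight total: 4 + 1 + 3 = 8
WMA = 119.6 / 8 = 14.95

14.95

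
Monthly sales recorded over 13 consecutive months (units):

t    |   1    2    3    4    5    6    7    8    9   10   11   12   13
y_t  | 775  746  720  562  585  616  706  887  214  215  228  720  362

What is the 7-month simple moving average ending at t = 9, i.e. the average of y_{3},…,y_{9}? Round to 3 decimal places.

612.857

Sum of periods 3–9: 720 + 562 + 585 + 616 + 706 + 887 + 214 = 4290
Divide by 7: 4290 / 7 = 612.857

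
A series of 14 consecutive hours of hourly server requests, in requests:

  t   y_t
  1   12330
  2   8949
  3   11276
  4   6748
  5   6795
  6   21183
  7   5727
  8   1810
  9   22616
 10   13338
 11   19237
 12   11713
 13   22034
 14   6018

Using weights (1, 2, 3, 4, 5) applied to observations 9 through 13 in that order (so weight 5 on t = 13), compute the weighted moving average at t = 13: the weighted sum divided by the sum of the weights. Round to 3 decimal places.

17601.667

Weighted sum: 1·22616 + 2·13338 + 3·19237 + 4·11713 + 5·22034 = 22616 + 26676 + 57711 + 46852 + 110170 = 264025
Weight total: 1 + 2 + 3 + 4 + 5 = 15
WMA = 264025 / 15 = 17601.667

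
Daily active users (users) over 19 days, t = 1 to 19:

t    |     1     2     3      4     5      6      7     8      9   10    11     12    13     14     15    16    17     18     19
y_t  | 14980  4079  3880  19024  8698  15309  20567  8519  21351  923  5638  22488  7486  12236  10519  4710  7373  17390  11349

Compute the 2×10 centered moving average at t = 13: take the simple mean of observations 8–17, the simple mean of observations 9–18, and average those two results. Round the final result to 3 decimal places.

Sum over 8–17: 8519 + 21351 + 923 + 5638 + 22488 + 7486 + 12236 + 10519 + 4710 + 7373 = 101243
Sum over 9–18: 21351 + 923 + 5638 + 22488 + 7486 + 12236 + 10519 + 4710 + 7373 + 17390 = 110114
CMA at t=13 = (101243 + 110114) / (2·10) = 211357 / 20 = 10567.850

10567.850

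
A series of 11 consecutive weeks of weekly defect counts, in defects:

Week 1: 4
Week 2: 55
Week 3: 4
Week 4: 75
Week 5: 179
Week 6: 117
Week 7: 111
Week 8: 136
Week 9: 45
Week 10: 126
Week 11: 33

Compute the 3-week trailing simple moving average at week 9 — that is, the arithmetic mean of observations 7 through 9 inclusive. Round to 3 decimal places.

Sum of periods 7–9: 111 + 136 + 45 = 292
Divide by 3: 292 / 3 = 97.333

97.333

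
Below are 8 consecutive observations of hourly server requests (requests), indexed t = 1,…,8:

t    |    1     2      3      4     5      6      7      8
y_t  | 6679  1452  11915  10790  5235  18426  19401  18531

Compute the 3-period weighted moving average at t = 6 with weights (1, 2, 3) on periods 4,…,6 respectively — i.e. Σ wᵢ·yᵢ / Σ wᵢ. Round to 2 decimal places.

Weighted sum: 1·10790 + 2·5235 + 3·18426 = 10790 + 10470 + 55278 = 76538
Weight total: 1 + 2 + 3 = 6
WMA = 76538 / 6 = 12756.33

12756.33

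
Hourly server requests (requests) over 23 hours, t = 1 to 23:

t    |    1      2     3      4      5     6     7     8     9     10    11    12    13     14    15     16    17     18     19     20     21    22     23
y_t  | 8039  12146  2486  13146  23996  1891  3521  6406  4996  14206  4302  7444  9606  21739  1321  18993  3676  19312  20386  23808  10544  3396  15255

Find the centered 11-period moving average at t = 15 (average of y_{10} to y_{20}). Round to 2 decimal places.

Sum of periods 10–20: 14206 + 4302 + 7444 + 9606 + 21739 + 1321 + 18993 + 3676 + 19312 + 20386 + 23808 = 144793
Divide by 11: 144793 / 11 = 13163.00

13163.00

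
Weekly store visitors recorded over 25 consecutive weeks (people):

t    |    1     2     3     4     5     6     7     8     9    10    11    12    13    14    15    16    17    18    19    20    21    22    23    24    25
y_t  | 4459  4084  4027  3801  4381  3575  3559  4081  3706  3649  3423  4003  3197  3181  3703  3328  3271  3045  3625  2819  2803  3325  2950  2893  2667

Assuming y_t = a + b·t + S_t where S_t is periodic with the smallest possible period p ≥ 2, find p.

7

First differences y_{t+1} − y_t: -375, -57, -226, 580, -806, -16, 522, -375, -57, -226, 580, -806, -16, 522, -375, -57, …
The difference pattern repeats every 7 terms and not for any smaller step, so p = 7.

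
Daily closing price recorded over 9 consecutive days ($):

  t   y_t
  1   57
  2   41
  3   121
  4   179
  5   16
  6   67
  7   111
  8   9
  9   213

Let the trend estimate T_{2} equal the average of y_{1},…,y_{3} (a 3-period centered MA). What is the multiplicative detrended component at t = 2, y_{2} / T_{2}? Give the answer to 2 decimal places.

Trend T_2 = (57 + 41 + 121) / 3 = 219/3 = 73.0000
Ratio to trend: 41 / 73.0000 = 0.56

0.56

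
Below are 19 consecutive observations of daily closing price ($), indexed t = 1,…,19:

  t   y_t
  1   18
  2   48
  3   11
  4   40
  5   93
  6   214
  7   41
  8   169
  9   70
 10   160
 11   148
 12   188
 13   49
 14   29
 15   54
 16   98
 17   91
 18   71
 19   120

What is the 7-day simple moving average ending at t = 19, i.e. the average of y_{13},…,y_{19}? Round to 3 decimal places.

73.143

Sum of periods 13–19: 49 + 29 + 54 + 98 + 91 + 71 + 120 = 512
Divide by 7: 512 / 7 = 73.143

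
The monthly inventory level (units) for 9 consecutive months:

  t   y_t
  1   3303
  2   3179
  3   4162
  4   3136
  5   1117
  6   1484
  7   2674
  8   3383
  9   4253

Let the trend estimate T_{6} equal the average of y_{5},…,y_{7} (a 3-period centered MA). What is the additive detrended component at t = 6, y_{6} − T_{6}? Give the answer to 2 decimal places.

Trend T_6 = (1117 + 1484 + 2674) / 3 = 5275/3 = 1758.3333
Detrended value: 1484 − 1758.3333 = -274.33

-274.33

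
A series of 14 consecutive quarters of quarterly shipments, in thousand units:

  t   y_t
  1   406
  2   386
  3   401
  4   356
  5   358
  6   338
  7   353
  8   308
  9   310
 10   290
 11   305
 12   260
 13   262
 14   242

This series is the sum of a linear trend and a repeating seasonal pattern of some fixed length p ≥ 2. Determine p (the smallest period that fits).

First differences y_{t+1} − y_t: -20, 15, -45, 2, -20, 15, -45, 2, -20, 15, …
The difference pattern repeats every 4 terms and not for any smaller step, so p = 4.

4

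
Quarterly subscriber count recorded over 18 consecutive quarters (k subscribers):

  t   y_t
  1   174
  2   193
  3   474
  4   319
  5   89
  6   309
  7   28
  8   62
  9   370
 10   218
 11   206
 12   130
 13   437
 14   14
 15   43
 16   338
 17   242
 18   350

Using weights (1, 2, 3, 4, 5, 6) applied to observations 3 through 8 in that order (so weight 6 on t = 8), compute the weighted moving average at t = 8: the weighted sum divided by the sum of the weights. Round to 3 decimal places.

Weighted sum: 1·474 + 2·319 + 3·89 + 4·309 + 5·28 + 6·62 = 474 + 638 + 267 + 1236 + 140 + 372 = 3127
Weight total: 1 + 2 + 3 + 4 + 5 + 6 = 21
WMA = 3127 / 21 = 148.905

148.905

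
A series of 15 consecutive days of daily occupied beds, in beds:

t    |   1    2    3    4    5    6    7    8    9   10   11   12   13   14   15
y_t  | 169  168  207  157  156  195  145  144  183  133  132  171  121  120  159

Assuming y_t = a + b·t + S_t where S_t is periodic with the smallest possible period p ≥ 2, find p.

First differences y_{t+1} − y_t: -1, 39, -50, -1, 39, -50, -1, 39, …
The difference pattern repeats every 3 terms and not for any smaller step, so p = 3.

3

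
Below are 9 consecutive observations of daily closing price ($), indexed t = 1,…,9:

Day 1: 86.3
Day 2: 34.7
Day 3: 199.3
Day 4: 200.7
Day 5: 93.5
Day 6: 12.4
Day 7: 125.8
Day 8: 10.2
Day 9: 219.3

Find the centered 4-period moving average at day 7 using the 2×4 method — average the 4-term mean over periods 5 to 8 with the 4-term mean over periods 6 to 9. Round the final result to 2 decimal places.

76.20

Sum over 5–8: 93.5 + 12.4 + 125.8 + 10.2 = 241.9
Sum over 6–9: 12.4 + 125.8 + 10.2 + 219.3 = 367.7
CMA at t=7 = (241.9 + 367.7) / (2·4) = 609.6 / 8 = 76.20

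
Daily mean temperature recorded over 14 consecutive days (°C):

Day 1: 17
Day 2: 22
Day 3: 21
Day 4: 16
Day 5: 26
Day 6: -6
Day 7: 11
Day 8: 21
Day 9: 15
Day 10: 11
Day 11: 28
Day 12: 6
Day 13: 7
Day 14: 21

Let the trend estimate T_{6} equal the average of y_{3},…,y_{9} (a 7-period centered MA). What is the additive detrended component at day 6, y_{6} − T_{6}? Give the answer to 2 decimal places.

Trend T_6 = (21 + 16 + 26 + (-6) + 11 + 21 + 15) / 7 = 104/7 = 14.8571
Detrended value: -6 − 14.8571 = -20.86

-20.86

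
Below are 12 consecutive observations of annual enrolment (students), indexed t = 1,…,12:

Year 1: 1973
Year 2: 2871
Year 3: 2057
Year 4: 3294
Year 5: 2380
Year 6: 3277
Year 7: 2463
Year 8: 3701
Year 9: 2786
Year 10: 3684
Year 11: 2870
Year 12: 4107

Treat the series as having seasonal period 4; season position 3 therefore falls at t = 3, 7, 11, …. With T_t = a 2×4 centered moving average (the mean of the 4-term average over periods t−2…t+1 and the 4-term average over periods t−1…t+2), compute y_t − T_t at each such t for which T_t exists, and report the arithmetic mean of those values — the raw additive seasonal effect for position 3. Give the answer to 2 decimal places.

-542.81

Season position 3 occurs at t = 3, 7 (where T_t is defined).
t=3: T_3 = 2599.6250; y_3 − T_3 = 2057 − 2599.6250 = -542.6250
t=7: T_7 = 3006.0000; y_7 − T_7 = 2463 − 3006.0000 = -543.0000
Mean deviation: (-542.6250 + -543.0000) / 2 = -542.81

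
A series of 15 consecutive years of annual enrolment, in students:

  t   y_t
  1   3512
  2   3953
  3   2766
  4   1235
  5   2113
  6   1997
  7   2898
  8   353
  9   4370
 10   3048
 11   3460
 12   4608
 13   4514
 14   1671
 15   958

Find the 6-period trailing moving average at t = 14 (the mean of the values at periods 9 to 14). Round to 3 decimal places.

Sum of periods 9–14: 4370 + 3048 + 3460 + 4608 + 4514 + 1671 = 21671
Divide by 6: 21671 / 6 = 3611.833

3611.833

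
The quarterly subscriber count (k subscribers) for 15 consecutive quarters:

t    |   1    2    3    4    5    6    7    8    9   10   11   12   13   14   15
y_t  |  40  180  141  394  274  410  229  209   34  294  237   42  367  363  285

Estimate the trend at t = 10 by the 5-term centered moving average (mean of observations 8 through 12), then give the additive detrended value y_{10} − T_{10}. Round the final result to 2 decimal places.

130.80

Trend T_10 = (209 + 34 + 294 + 237 + 42) / 5 = 816/5 = 163.2000
Detrended value: 294 − 163.2000 = 130.80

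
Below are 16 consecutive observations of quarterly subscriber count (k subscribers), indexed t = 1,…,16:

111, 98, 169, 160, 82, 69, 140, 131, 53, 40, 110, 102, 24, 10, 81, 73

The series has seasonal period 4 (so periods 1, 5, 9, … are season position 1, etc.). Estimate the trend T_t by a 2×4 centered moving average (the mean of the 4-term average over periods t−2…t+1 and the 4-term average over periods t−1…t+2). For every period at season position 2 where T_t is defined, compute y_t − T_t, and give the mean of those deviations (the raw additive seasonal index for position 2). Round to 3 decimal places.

Season position 2 occurs at t = 6, 10, 14 (where T_t is defined).
t=6: T_6 = 109.12500; y_6 − T_6 = 69 − 109.12500 = -40.12500
t=10: T_10 = 79.87500; y_10 − T_10 = 40 − 79.87500 = -39.87500
t=14: T_14 = 50.62500; y_14 − T_14 = 10 − 50.62500 = -40.62500
Mean deviation: (-40.12500 + -39.87500 + -40.62500) / 3 = -40.208

-40.208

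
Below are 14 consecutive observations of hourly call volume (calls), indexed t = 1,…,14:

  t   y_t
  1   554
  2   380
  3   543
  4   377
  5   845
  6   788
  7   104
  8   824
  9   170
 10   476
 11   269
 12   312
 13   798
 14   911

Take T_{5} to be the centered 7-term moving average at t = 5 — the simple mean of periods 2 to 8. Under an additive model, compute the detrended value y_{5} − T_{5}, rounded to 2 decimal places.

Trend T_5 = (380 + 543 + 377 + 845 + 788 + 104 + 824) / 7 = 3861/7 = 551.5714
Detrended value: 845 − 551.5714 = 293.43

293.43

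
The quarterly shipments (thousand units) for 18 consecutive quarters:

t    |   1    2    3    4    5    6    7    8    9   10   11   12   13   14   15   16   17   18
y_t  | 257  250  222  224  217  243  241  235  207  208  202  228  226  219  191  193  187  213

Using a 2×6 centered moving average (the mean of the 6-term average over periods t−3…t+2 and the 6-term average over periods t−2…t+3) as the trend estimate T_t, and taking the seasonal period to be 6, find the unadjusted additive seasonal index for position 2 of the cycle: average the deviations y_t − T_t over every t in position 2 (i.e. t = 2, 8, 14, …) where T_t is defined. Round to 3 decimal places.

10.750

Season position 2 occurs at t = 8, 14 (where T_t is defined).
t=8: T_8 = 223.91667; y_8 − T_8 = 235 − 223.91667 = 11.08333
t=14: T_14 = 208.58333; y_14 − T_14 = 219 − 208.58333 = 10.41667
Mean deviation: (11.08333 + 10.41667) / 2 = 10.750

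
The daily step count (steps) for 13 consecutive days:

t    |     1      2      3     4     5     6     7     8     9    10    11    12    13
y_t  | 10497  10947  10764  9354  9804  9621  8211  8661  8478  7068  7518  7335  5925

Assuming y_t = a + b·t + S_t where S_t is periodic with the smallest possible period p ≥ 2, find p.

3

First differences y_{t+1} − y_t: 450, -183, -1410, 450, -183, -1410, 450, -183, …
The difference pattern repeats every 3 terms and not for any smaller step, so p = 3.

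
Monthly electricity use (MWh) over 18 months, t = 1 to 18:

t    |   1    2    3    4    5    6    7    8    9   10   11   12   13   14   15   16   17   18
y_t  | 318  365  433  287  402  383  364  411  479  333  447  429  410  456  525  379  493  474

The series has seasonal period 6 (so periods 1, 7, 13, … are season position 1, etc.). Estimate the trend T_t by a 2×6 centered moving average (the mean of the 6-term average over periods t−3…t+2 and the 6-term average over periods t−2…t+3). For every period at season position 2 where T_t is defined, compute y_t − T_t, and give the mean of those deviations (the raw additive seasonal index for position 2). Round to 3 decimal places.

11.542

Season position 2 occurs at t = 8, 14 (where T_t is defined).
t=8: T_8 = 399.08333; y_8 − T_8 = 411 − 399.08333 = 11.91667
t=14: T_14 = 444.83333; y_14 − T_14 = 456 − 444.83333 = 11.16667
Mean deviation: (11.91667 + 11.16667) / 2 = 11.542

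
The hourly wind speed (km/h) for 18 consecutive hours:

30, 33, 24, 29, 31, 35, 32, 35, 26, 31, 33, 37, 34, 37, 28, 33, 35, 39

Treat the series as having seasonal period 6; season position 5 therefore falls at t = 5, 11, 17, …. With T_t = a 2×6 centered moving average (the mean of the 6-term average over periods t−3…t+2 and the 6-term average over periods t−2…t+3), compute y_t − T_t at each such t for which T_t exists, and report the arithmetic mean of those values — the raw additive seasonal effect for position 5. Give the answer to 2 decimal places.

0.17

Season position 5 occurs at t = 5, 11 (where T_t is defined).
t=5: T_5 = 30.8333; y_5 − T_5 = 31 − 30.8333 = 0.1667
t=11: T_11 = 32.8333; y_11 − T_11 = 33 − 32.8333 = 0.1667
Mean deviation: (0.1667 + 0.1667) / 2 = 0.17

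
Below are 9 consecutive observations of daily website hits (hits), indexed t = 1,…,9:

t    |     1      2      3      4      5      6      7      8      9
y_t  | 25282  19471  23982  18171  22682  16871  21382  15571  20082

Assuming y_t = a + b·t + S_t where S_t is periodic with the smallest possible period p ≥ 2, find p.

First differences y_{t+1} − y_t: -5811, 4511, -5811, 4511, -5811, 4511, …
The difference pattern repeats every 2 terms and not for any smaller step, so p = 2.

2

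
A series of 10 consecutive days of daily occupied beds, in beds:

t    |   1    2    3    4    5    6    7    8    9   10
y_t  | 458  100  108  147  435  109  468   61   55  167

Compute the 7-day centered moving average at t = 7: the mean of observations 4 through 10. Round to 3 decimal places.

206.000

Sum of periods 4–10: 147 + 435 + 109 + 468 + 61 + 55 + 167 = 1442
Divide by 7: 1442 / 7 = 206.000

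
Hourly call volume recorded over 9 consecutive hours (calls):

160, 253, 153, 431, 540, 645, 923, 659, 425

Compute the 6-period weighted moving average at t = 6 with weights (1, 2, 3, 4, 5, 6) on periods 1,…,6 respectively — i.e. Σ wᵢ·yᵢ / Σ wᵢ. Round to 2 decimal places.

Weighted sum: 1·160 + 2·253 + 3·153 + 4·431 + 5·540 + 6·645 = 160 + 506 + 459 + 1724 + 2700 + 3870 = 9419
Weight total: 1 + 2 + 3 + 4 + 5 + 6 = 21
WMA = 9419 / 21 = 448.52

448.52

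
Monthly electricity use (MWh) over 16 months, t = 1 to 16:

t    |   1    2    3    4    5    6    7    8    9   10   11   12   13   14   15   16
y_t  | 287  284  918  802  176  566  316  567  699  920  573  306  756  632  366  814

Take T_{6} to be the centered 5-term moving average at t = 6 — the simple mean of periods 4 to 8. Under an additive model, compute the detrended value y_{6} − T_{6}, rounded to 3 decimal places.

80.600

Trend T_6 = (802 + 176 + 566 + 316 + 567) / 5 = 2427/5 = 485.40000
Detrended value: 566 − 485.40000 = 80.600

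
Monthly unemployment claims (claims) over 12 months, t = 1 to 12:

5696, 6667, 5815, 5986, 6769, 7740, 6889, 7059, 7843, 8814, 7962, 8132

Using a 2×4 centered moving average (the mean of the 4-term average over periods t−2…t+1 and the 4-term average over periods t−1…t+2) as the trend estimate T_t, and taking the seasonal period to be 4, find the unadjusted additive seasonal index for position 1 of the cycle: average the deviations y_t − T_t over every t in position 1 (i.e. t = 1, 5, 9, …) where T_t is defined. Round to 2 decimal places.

Season position 1 occurs at t = 5, 9 (where T_t is defined).
t=5: T_5 = 6711.7500; y_5 − T_5 = 6769 − 6711.7500 = 57.2500
t=9: T_9 = 7785.3750; y_9 − T_9 = 7843 − 7785.3750 = 57.6250
Mean deviation: (57.2500 + 57.6250) / 2 = 57.44

57.44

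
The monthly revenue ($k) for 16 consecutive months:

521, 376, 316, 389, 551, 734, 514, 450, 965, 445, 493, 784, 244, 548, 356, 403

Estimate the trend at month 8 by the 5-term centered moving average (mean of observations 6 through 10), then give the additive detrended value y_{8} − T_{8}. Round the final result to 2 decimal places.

-171.60

Trend T_8 = (734 + 514 + 450 + 965 + 445) / 5 = 3108/5 = 621.6000
Detrended value: 450 − 621.6000 = -171.60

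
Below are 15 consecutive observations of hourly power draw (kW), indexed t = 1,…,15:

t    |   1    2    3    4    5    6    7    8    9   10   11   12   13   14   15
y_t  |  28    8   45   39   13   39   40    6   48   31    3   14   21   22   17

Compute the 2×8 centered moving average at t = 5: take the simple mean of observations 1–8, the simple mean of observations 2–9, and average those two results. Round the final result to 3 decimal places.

Sum over 1–8: 28 + 8 + 45 + 39 + 13 + 39 + 40 + 6 = 218
Sum over 2–9: 8 + 45 + 39 + 13 + 39 + 40 + 6 + 48 = 238
CMA at t=5 = (218 + 238) / (2·8) = 456 / 16 = 28.500

28.500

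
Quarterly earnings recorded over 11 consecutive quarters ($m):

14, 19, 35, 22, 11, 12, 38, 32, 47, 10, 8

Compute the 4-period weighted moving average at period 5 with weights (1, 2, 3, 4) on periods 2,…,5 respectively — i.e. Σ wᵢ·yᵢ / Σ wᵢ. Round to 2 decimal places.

19.90

Weighted sum: 1·19 + 2·35 + 3·22 + 4·11 = 19 + 70 + 66 + 44 = 199
Weight total: 1 + 2 + 3 + 4 = 10
WMA = 199 / 10 = 19.90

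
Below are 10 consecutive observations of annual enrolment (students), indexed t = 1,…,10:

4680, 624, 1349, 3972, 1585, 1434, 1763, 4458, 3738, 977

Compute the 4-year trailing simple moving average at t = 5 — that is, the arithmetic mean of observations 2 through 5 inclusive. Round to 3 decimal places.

Sum of periods 2–5: 624 + 1349 + 3972 + 1585 = 7530
Divide by 4: 7530 / 4 = 1882.500

1882.500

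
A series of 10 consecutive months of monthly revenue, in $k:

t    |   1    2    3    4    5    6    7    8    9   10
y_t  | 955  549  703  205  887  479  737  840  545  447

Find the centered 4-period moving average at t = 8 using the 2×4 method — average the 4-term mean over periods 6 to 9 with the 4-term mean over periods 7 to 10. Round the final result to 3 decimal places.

646.250

Sum over 6–9: 479 + 737 + 840 + 545 = 2601
Sum over 7–10: 737 + 840 + 545 + 447 = 2569
CMA at t=8 = (2601 + 2569) / (2·4) = 5170 / 8 = 646.250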